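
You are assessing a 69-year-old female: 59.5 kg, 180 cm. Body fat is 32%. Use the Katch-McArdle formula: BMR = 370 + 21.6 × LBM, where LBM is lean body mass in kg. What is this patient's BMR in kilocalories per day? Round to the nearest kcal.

LBM = 59.5 × (1 − 0.32) = 40.46 kg. Katch-McArdle: BMR = 370 + 21.6 × 40.46 = 1243.936 kcal/day.

1244 kilocalories per day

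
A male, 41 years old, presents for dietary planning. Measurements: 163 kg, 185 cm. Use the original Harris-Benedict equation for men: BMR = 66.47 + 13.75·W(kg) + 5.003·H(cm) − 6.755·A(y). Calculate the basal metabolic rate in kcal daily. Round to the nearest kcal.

2956 kcal daily

Harris-Benedict: BMR = 66.47 + 13.75(163) + 5.003(185) − 6.755(41) = 2956.32 kcal/day.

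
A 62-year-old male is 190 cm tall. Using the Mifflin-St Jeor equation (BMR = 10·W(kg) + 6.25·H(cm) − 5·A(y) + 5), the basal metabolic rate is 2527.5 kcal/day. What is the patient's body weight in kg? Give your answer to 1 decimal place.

164.5 kg

2527.5 = 10·W + 6.25(190) − 5(62) + 5
10·W = 2527.5 − 882.5 = 1645, so W = 164.5 kg.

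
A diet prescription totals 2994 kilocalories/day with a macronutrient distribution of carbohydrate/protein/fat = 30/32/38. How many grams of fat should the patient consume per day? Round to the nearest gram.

126 g/day

Fat energy = 38% × 2994 = 1137.72 kcal.
At 9 kcal/g: 1137.72 ÷ 9 = 126.4133 g.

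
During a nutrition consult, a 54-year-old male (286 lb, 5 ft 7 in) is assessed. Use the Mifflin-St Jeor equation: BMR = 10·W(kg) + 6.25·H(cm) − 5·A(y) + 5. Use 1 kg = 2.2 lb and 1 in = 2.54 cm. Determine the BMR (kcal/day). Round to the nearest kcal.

2099 kcal/day

Convert to metric: weight = 286 ÷ 2.2 = 130 kg; height = (5×12 + 7) × 2.54 = 67 × 2.54 = 170.18 cm.
Mifflin-St Jeor (male): BMR = 10(130) + 6.25(170.18) − 5(54) + 5 = 1300 + 1063.625 − 270 + 5 = 2098.625 kcal/day.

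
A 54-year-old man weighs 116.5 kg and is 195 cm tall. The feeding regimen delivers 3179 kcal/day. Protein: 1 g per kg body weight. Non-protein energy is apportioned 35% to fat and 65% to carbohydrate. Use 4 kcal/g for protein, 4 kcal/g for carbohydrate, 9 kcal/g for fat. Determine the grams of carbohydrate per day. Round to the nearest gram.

Protein = 1 × 116.5 = 116.5 g → 116.5 × 4 = 466 kcal.
Non-protein calories = 3179 − 466 = 2713 kcal.
Fat: 35% × 2713 = 949.55 kcal; carbohydrate: 1763.45 kcal.
Carbohydrate: 1763.45 kcal ÷ 4 kcal/g = 440.8625 g.

441 g/day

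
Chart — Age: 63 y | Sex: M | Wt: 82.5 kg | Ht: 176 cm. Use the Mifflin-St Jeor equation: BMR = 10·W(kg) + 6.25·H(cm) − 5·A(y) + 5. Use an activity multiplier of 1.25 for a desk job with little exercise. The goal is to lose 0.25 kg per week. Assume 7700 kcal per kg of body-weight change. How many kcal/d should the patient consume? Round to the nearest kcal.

1744 kcal/d

Mifflin-St Jeor (male): BMR = 10(82.5) + 6.25(176) − 5(63) + 5 = 825 + 1100 − 315 + 5 = 1615 kcal/day.
TEE = 1615 × 1.25 = 2018.75 kcal/day.
Required daily deficit = 0.25 × 7700 ÷ 7 = 275 kcal/day.
Target intake = 2018.75 − 275 = 1743.75 kcal/day.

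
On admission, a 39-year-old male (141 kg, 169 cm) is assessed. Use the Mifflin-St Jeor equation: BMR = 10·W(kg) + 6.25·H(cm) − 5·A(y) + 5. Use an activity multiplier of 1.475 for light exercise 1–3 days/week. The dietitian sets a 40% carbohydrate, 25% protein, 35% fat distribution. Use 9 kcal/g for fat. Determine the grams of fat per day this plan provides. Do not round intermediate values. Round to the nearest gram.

Mifflin-St Jeor (male): BMR = 10(141) + 6.25(169) − 5(39) + 5 = 1410 + 1056.25 − 195 + 5 = 2276.25 kcal/day.
TEE = 2276.25 × 1.475 = 3357.4688 kcal/day.
Fat energy = 35% × 3357.4688 = 1175.1141 kcal.
Fat = 1175.1141 ÷ 9 kcal/g = 130.5682 g.

131 g/day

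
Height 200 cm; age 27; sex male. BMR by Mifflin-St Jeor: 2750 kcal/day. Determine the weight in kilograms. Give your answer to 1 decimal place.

2750 = 10·W + 6.25(200) − 5(27) + 5
10·W = 2750 − 1120 = 1630, so W = 163 kg.

163.0 kg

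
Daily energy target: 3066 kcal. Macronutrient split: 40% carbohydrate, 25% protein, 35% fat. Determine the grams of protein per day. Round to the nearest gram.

Protein energy = 25% × 3066 = 766.5 kcal.
At 4 kcal/g: 766.5 ÷ 4 = 191.625 g.

192 g/day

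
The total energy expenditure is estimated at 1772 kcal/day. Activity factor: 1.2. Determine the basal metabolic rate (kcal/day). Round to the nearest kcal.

BMR = TEE ÷ activity factor = 1772 ÷ 1.2 = 1476.6667 kcal/day.

1477 kcal/day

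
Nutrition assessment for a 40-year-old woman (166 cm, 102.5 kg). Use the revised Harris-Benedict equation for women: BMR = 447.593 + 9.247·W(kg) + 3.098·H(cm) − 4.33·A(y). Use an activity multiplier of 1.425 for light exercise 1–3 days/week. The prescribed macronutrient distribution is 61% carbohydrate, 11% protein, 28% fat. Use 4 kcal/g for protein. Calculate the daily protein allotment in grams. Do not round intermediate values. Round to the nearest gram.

68 g/day

Harris-Benedict: BMR = 447.593 + 9.247(102.5) + 3.098(166) − 4.33(40) = 1736.4785 kcal/day.
TEE = 1736.4785 × 1.425 = 2474.4819 kcal/day.
Protein energy = 11% × 2474.4819 = 272.193 kcal.
Protein = 272.193 ÷ 4 kcal/g = 68.0483 g.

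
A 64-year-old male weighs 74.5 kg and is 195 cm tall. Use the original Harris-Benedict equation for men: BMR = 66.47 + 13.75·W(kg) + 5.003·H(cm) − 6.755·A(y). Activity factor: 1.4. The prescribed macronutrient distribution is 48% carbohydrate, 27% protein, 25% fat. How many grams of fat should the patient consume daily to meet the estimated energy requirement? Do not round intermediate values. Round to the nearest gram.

64 g/day

Harris-Benedict: BMR = 66.47 + 13.75(74.5) + 5.003(195) − 6.755(64) = 1634.11 kcal/day.
TEE = 1634.11 × 1.4 = 2287.754 kcal/day.
Fat energy = 25% × 2287.754 = 571.9385 kcal.
Fat = 571.9385 ÷ 9 kcal/g = 63.5487 g.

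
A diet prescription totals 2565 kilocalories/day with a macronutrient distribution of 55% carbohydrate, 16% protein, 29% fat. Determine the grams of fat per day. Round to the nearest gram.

83 g/day

Fat energy = 29% × 2565 = 743.85 kcal.
At 9 kcal/g: 743.85 ÷ 9 = 82.65 g.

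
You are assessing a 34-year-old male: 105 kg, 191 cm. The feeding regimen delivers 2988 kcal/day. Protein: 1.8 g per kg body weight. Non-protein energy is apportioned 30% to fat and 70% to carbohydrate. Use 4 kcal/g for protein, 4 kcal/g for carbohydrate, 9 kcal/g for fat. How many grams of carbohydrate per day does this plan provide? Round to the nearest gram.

391 g/day

Protein = 1.8 × 105 = 189 g → 189 × 4 = 756 kcal.
Non-protein calories = 2988 − 756 = 2232 kcal.
Fat: 30% × 2232 = 669.6 kcal; carbohydrate: 1562.4 kcal.
Carbohydrate: 1562.4 kcal ÷ 4 kcal/g = 390.6 g.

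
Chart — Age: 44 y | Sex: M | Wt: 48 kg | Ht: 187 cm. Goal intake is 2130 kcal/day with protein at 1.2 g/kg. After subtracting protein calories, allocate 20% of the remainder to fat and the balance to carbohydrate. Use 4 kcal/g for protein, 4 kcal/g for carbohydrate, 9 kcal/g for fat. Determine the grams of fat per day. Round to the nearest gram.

Protein = 1.2 × 48 = 57.6 g → 57.6 × 4 = 230.4 kcal.
Non-protein calories = 2130 − 230.4 = 1899.6 kcal.
Fat: 20% × 1899.6 = 379.92 kcal; carbohydrate: 1519.68 kcal.
Fat: 379.92 kcal ÷ 9 kcal/g = 42.2133 g.

42 g/day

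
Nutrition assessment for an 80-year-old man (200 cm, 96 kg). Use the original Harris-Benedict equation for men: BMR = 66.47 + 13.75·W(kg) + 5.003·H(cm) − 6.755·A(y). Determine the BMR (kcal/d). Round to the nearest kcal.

1847 kcal/d

Harris-Benedict: BMR = 66.47 + 13.75(96) + 5.003(200) − 6.755(80) = 1846.67 kcal/day.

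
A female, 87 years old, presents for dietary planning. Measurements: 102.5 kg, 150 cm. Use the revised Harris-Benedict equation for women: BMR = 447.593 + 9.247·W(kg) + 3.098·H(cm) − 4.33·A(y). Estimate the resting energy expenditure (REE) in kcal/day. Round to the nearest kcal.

Harris-Benedict: BMR = 447.593 + 9.247(102.5) + 3.098(150) − 4.33(87) = 1483.4005 kcal/day.

1483 kcal/day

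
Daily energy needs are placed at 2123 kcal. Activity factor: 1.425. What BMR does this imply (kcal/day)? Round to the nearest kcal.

1490 kcal/day

BMR = TEE ÷ activity factor = 2123 ÷ 1.425 = 1489.8246 kcal/day.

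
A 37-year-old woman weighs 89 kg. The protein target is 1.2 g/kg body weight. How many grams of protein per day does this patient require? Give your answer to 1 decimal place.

Protein = 1.2 g/kg × 89 kg = 106.8 g/day.

106.8 g/day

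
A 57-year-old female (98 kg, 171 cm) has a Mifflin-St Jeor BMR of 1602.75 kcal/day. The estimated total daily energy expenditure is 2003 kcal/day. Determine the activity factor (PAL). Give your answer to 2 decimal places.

1.25

Activity factor = TEE ÷ BMR = 2003 ÷ 1602.75 = 1.25.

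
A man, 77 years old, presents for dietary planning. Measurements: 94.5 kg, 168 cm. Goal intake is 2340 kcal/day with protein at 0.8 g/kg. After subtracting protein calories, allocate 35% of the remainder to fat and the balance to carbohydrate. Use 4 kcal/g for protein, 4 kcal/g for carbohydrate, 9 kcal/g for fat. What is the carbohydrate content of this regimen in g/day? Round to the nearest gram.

331 g/day

Protein = 0.8 × 94.5 = 75.6 g → 75.6 × 4 = 302.4 kcal.
Non-protein calories = 2340 − 302.4 = 2037.6 kcal.
Fat: 35% × 2037.6 = 713.16 kcal; carbohydrate: 1324.44 kcal.
Carbohydrate: 1324.44 kcal ÷ 4 kcal/g = 331.11 g.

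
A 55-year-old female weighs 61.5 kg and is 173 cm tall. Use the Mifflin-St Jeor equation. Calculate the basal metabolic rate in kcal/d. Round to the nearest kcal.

1260 kcal/d

Mifflin-St Jeor (female): BMR = 10(61.5) + 6.25(173) − 5(55) − 161 = 615 + 1081.25 − 275 − 161 = 1260.25 kcal/day.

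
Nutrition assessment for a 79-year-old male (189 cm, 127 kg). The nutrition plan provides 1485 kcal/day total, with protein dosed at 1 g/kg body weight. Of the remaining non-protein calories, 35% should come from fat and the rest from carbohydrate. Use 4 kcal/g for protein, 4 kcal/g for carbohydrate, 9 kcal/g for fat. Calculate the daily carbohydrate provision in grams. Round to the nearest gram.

159 g/day

Protein = 1 × 127 = 127 g → 127 × 4 = 508 kcal.
Non-protein calories = 1485 − 508 = 977 kcal.
Fat: 35% × 977 = 341.95 kcal; carbohydrate: 635.05 kcal.
Carbohydrate: 635.05 kcal ÷ 4 kcal/g = 158.7625 g.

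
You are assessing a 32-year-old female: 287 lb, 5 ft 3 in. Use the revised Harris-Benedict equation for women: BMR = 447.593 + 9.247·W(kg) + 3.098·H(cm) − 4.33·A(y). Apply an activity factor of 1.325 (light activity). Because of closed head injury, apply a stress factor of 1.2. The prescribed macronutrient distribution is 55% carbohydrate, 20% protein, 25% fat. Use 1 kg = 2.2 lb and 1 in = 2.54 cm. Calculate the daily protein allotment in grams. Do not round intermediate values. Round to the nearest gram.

Convert to metric: weight = 287 ÷ 2.2 = 130.4545 kg; height = (5×12 + 3) × 2.54 = 63 × 2.54 = 160.02 cm.
Harris-Benedict: BMR = 447.593 + 9.247(130.4545) + 3.098(160.02) − 4.33(32) = 2011.0881 kcal/day.
TEE = 2011.0881 × 1.325 = 2664.6918 kcal/day.
With stress factor 1.2: 2664.6918 × 1.2 = 3197.6301 kcal/day.
Protein energy = 20% × 3197.6301 = 639.526 kcal.
Protein = 639.526 ÷ 4 kcal/g = 159.8815 g.

160 g/day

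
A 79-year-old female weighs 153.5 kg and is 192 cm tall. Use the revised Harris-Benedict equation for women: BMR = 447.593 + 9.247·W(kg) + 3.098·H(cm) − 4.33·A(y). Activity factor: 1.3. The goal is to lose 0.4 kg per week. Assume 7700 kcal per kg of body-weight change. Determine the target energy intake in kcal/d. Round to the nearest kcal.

Harris-Benedict: BMR = 447.593 + 9.247(153.5) + 3.098(192) − 4.33(79) = 2119.7535 kcal/day.
TEE = 2119.7535 × 1.3 = 2755.6796 kcal/day.
Required daily deficit = 0.4 × 7700 ÷ 7 = 440 kcal/day.
Target intake = 2755.6796 − 440 = 2315.6796 kcal/day.

2316 kcal/d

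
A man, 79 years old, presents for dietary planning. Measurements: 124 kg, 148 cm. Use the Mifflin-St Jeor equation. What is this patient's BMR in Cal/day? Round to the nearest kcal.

1775 Cal/day

Mifflin-St Jeor (male): BMR = 10(124) + 6.25(148) − 5(79) + 5 = 1240 + 925 − 395 + 5 = 1775 kcal/day.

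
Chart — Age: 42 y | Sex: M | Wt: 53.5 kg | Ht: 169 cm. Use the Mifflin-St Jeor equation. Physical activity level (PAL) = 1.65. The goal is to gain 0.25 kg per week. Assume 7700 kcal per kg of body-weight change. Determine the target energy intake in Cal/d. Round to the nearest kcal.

2562 Cal/d

Mifflin-St Jeor (male): BMR = 10(53.5) + 6.25(169) − 5(42) + 5 = 535 + 1056.25 − 210 + 5 = 1386.25 kcal/day.
TEE = 1386.25 × 1.65 = 2287.3125 kcal/day.
Required daily surplus = 0.25 × 7700 ÷ 7 = 275 kcal/day.
Target intake = 2287.3125 + 275 = 2562.3125 kcal/day.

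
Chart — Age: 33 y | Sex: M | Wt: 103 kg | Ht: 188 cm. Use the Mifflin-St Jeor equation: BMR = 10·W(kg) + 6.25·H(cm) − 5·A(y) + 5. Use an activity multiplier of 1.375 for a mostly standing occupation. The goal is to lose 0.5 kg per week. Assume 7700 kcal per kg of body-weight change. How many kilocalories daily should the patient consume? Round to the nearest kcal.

Mifflin-St Jeor (male): BMR = 10(103) + 6.25(188) − 5(33) + 5 = 1030 + 1175 − 165 + 5 = 2045 kcal/day.
TEE = 2045 × 1.375 = 2811.875 kcal/day.
Required daily deficit = 0.5 × 7700 ÷ 7 = 550 kcal/day.
Target intake = 2811.875 − 550 = 2261.875 kcal/day.

2262 kilocalories daily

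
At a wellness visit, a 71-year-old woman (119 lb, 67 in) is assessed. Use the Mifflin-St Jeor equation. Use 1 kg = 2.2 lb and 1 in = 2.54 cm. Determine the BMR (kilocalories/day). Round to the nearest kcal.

Convert to metric: weight = 119 ÷ 2.2 = 54.0909 kg; height = 67 × 2.54 = 170.18 cm.
Mifflin-St Jeor (female): BMR = 10(54.0909) + 6.25(170.18) − 5(71) − 161 = 540.9091 + 1063.625 − 355 − 161 = 1088.5341 kcal/day.

1089 kilocalories/day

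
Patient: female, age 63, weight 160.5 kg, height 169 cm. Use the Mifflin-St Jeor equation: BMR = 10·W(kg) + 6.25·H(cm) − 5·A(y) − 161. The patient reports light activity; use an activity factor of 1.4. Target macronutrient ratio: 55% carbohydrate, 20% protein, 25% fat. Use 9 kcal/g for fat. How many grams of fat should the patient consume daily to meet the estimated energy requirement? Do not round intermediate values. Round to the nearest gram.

85 g/day

Mifflin-St Jeor (female): BMR = 10(160.5) + 6.25(169) − 5(63) − 161 = 1605 + 1056.25 − 315 − 161 = 2185.25 kcal/day.
TEE = 2185.25 × 1.4 = 3059.35 kcal/day.
Fat energy = 25% × 3059.35 = 764.8375 kcal.
Fat = 764.8375 ÷ 9 kcal/g = 84.9819 g.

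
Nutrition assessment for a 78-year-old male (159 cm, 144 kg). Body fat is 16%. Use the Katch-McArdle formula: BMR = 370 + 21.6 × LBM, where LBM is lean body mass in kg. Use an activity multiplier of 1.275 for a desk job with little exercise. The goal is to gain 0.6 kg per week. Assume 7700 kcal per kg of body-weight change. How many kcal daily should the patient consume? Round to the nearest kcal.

4463 kcal daily

LBM = 144 × (1 − 0.16) = 120.96 kg. Katch-McArdle: BMR = 370 + 21.6 × 120.96 = 2982.736 kcal/day.
TEE = 2982.736 × 1.275 = 3802.9884 kcal/day.
Required daily surplus = 0.6 × 7700 ÷ 7 = 660 kcal/day.
Target intake = 3802.9884 + 660 = 4462.9884 kcal/day.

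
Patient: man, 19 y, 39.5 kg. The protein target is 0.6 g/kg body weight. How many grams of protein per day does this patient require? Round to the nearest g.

24 g/day

Protein = 0.6 g/kg × 39.5 kg = 23.7 g/day.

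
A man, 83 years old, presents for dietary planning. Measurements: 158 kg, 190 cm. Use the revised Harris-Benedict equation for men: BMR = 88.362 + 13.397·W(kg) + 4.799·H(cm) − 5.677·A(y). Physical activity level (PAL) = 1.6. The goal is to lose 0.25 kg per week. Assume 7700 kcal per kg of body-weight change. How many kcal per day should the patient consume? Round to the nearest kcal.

Harris-Benedict: BMR = 88.362 + 13.397(158) + 4.799(190) − 5.677(83) = 2645.707 kcal/day.
TEE = 2645.707 × 1.6 = 4233.1312 kcal/day.
Required daily deficit = 0.25 × 7700 ÷ 7 = 275 kcal/day.
Target intake = 4233.1312 − 275 = 3958.1312 kcal/day.

3958 kcal per day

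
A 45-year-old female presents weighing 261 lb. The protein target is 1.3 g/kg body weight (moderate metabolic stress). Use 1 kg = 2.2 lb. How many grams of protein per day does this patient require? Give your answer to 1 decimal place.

154.2 g/day

Weight in kg = 261 ÷ 2.2 = 118.6364 kg.
Protein = 1.3 g/kg × 118.6364 kg = 154.2273 g/day.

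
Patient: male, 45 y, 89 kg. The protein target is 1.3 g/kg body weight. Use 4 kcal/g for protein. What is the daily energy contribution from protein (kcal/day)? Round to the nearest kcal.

463 kcal/day

Protein = 1.3 g/kg × 89 kg = 115.7 g/day.
Protein energy = 115.7 g × 4 kcal/g = 462.8 kcal/day.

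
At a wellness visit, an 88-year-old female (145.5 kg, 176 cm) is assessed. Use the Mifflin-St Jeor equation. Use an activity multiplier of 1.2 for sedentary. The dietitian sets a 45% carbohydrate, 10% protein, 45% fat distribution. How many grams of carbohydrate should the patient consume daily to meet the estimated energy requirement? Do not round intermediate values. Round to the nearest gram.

264 g/day

Mifflin-St Jeor (female): BMR = 10(145.5) + 6.25(176) − 5(88) − 161 = 1455 + 1100 − 440 − 161 = 1954 kcal/day.
TEE = 1954 × 1.2 = 2344.8 kcal/day.
Carbohydrate energy = 45% × 2344.8 = 1055.16 kcal.
Carbohydrate = 1055.16 ÷ 4 kcal/g = 263.79 g.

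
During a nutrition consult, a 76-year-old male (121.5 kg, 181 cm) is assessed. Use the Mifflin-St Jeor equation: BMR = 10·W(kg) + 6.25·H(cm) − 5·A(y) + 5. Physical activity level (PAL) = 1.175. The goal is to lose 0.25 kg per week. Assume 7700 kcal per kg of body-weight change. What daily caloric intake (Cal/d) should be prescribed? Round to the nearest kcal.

2041 Cal/d

Mifflin-St Jeor (male): BMR = 10(121.5) + 6.25(181) − 5(76) + 5 = 1215 + 1131.25 − 380 + 5 = 1971.25 kcal/day.
TEE = 1971.25 × 1.175 = 2316.2188 kcal/day.
Required daily deficit = 0.25 × 7700 ÷ 7 = 275 kcal/day.
Target intake = 2316.2188 − 275 = 2041.2188 kcal/day.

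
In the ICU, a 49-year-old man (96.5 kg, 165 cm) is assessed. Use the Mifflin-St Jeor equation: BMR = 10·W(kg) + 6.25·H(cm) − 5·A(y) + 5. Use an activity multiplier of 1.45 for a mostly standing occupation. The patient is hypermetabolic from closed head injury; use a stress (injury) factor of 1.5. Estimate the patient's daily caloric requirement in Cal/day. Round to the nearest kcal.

Mifflin-St Jeor (male): BMR = 10(96.5) + 6.25(165) − 5(49) + 5 = 965 + 1031.25 − 245 + 5 = 1756.25 kcal/day.
TEE = BMR × activity factor = 1756.25 × 1.45 = 2546.5625 kcal/day.
Apply stress factor: 2546.5625 × 1.5 = 3819.8438 kcal/day.

3820 Cal/day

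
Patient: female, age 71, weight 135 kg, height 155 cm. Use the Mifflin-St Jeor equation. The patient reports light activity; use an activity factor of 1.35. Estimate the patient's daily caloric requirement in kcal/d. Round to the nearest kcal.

Mifflin-St Jeor (female): BMR = 10(135) + 6.25(155) − 5(71) − 161 = 1350 + 968.75 − 355 − 161 = 1802.75 kcal/day.
TEE = BMR × activity factor = 1802.75 × 1.35 = 2433.7125 kcal/day.

2434 kcal/d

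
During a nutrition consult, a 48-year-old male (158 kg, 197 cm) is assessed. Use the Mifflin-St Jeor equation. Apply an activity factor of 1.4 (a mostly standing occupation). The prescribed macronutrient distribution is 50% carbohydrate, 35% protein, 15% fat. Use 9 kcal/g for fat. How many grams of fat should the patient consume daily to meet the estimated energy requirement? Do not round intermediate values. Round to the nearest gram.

Mifflin-St Jeor (male): BMR = 10(158) + 6.25(197) − 5(48) + 5 = 1580 + 1231.25 − 240 + 5 = 2576.25 kcal/day.
TEE = 2576.25 × 1.4 = 3606.75 kcal/day.
Fat energy = 15% × 3606.75 = 541.0125 kcal.
Fat = 541.0125 ÷ 9 kcal/g = 60.1125 g.

60 g/day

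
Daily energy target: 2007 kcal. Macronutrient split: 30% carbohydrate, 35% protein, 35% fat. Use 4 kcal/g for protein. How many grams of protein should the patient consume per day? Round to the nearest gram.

176 g/day

Protein energy = 35% × 2007 = 702.45 kcal.
At 4 kcal/g: 702.45 ÷ 4 = 175.6125 g.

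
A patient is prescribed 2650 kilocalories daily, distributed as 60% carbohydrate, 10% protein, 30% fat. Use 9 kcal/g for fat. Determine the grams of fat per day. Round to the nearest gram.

Fat energy = 30% × 2650 = 795 kcal.
At 9 kcal/g: 795 ÷ 9 = 88.3333 g.

88 g/day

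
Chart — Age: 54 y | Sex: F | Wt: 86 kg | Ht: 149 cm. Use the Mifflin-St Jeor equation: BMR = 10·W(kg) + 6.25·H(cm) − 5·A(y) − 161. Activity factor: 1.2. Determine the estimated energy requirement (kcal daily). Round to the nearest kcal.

1632 kcal daily

Mifflin-St Jeor (female): BMR = 10(86) + 6.25(149) − 5(54) − 161 = 860 + 931.25 − 270 − 161 = 1360.25 kcal/day.
TEE = BMR × activity factor = 1360.25 × 1.2 = 1632.3 kcal/day.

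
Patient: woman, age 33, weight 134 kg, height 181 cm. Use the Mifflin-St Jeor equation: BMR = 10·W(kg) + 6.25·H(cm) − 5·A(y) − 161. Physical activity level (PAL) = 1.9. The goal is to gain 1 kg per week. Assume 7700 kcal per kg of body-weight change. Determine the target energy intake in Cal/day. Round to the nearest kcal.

5176 Cal/day

Mifflin-St Jeor (female): BMR = 10(134) + 6.25(181) − 5(33) − 161 = 1340 + 1131.25 − 165 − 161 = 2145.25 kcal/day.
TEE = 2145.25 × 1.9 = 4075.975 kcal/day.
Required daily surplus = 1 × 7700 ÷ 7 = 1100 kcal/day.
Target intake = 4075.975 + 1100 = 5175.975 kcal/day.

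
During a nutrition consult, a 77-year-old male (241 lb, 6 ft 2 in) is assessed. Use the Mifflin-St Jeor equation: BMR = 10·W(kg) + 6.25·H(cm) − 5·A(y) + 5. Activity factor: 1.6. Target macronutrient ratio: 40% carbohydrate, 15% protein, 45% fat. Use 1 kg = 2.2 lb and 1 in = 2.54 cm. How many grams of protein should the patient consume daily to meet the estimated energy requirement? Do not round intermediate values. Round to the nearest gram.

Convert to metric: weight = 241 ÷ 2.2 = 109.5455 kg; height = (6×12 + 2) × 2.54 = 74 × 2.54 = 187.96 cm.
Mifflin-St Jeor (male): BMR = 10(109.5455) + 6.25(187.96) − 5(77) + 5 = 1095.4545 + 1174.75 − 385 + 5 = 1890.2045 kcal/day.
TEE = 1890.2045 × 1.6 = 3024.3273 kcal/day.
Protein energy = 15% × 3024.3273 = 453.6491 kcal.
Protein = 453.6491 ÷ 4 kcal/g = 113.4123 g.

113 g/day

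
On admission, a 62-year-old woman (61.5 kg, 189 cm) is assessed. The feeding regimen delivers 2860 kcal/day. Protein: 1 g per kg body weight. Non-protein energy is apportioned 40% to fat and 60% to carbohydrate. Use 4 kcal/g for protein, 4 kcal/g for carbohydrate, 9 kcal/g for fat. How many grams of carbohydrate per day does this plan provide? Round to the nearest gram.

Protein = 1 × 61.5 = 61.5 g → 61.5 × 4 = 246 kcal.
Non-protein calories = 2860 − 246 = 2614 kcal.
Fat: 40% × 2614 = 1045.6 kcal; carbohydrate: 1568.4 kcal.
Carbohydrate: 1568.4 kcal ÷ 4 kcal/g = 392.1 g.

392 g/day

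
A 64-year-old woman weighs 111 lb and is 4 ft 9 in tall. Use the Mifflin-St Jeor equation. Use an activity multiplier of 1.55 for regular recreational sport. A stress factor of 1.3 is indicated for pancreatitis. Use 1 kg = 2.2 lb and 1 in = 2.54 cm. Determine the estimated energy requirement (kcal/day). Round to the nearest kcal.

1871 kcal/day

Convert to metric: weight = 111 ÷ 2.2 = 50.4545 kg; height = (4×12 + 9) × 2.54 = 57 × 2.54 = 144.78 cm.
Mifflin-St Jeor (female): BMR = 10(50.4545) + 6.25(144.78) − 5(64) − 161 = 504.5455 + 904.875 − 320 − 161 = 928.4205 kcal/day.
TEE = BMR × activity factor = 928.4205 × 1.55 = 1439.0517 kcal/day.
Apply stress factor: 1439.0517 × 1.3 = 1870.7672 kcal/day.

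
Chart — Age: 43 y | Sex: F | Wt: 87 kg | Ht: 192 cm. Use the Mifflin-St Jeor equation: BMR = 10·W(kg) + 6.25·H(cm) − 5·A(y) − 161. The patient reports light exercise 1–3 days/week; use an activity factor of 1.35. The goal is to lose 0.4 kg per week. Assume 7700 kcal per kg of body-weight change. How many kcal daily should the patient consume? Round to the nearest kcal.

Mifflin-St Jeor (female): BMR = 10(87) + 6.25(192) − 5(43) − 161 = 870 + 1200 − 215 − 161 = 1694 kcal/day.
TEE = 1694 × 1.35 = 2286.9 kcal/day.
Required daily deficit = 0.4 × 7700 ÷ 7 = 440 kcal/day.
Target intake = 2286.9 − 440 = 1846.9 kcal/day.

1847 kcal daily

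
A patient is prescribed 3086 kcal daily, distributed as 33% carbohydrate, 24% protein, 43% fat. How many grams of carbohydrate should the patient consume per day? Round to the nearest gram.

255 g/day

Carbohydrate energy = 33% × 3086 = 1018.38 kcal.
At 4 kcal/g: 1018.38 ÷ 4 = 254.595 g.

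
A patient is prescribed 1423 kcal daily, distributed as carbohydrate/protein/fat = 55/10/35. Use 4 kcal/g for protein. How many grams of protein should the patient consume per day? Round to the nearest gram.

Protein energy = 10% × 1423 = 142.3 kcal.
At 4 kcal/g: 142.3 ÷ 4 = 35.575 g.

36 g/day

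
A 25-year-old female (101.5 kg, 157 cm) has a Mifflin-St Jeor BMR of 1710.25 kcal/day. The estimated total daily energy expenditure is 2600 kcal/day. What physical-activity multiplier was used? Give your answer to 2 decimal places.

1.52

Activity factor = TEE ÷ BMR = 2600 ÷ 1710.25 = 1.52.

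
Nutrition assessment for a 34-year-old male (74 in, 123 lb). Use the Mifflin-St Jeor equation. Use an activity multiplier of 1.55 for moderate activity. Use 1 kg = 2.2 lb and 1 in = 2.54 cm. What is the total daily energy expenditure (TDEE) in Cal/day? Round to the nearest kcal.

Convert to metric: weight = 123 ÷ 2.2 = 55.9091 kg; height = 74 × 2.54 = 187.96 cm.
Mifflin-St Jeor (male): BMR = 10(55.9091) + 6.25(187.96) − 5(34) + 5 = 559.0909 + 1174.75 − 170 + 5 = 1568.8409 kcal/day.
TEE = BMR × activity factor = 1568.8409 × 1.55 = 2431.7034 kcal/day.

2432 Cal/day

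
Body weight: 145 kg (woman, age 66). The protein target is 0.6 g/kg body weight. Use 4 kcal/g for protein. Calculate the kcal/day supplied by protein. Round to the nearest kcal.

348 kcal/day

Protein = 0.6 g/kg × 145 kg = 87 g/day.
Protein energy = 87 g × 4 kcal/g = 348 kcal/day.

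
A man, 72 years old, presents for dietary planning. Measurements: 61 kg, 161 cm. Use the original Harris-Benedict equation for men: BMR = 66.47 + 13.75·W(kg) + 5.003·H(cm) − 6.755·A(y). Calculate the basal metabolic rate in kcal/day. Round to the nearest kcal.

Harris-Benedict: BMR = 66.47 + 13.75(61) + 5.003(161) − 6.755(72) = 1224.343 kcal/day.

1224 kcal/day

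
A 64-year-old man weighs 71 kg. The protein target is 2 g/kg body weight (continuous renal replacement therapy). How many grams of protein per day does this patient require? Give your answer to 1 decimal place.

Protein = 2 g/kg × 71 kg = 142 g/day.

142.0 g/day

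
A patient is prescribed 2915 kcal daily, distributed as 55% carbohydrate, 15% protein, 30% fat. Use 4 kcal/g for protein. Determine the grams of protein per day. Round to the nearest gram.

Protein energy = 15% × 2915 = 437.25 kcal.
At 4 kcal/g: 437.25 ÷ 4 = 109.3125 g.

109 g/day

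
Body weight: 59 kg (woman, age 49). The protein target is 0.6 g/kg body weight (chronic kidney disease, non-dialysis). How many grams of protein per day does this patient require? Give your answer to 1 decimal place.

35.4 g/day

Protein = 0.6 g/kg × 59 kg = 35.4 g/day.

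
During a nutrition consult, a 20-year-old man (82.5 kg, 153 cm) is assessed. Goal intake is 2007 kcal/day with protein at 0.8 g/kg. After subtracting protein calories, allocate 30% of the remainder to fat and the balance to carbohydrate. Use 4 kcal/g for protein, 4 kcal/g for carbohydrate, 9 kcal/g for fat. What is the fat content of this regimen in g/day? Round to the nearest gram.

58 g/day

Protein = 0.8 × 82.5 = 66 g → 66 × 4 = 264 kcal.
Non-protein calories = 2007 − 264 = 1743 kcal.
Fat: 30% × 1743 = 522.9 kcal; carbohydrate: 1220.1 kcal.
Fat: 522.9 kcal ÷ 9 kcal/g = 58.1 g.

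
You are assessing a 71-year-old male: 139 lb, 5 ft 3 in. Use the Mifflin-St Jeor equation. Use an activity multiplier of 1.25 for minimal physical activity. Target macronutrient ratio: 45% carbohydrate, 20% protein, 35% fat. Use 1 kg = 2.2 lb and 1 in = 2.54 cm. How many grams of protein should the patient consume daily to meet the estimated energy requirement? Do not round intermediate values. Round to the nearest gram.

Convert to metric: weight = 139 ÷ 2.2 = 63.1818 kg; height = (5×12 + 3) × 2.54 = 63 × 2.54 = 160.02 cm.
Mifflin-St Jeor (male): BMR = 10(63.1818) + 6.25(160.02) − 5(71) + 5 = 631.8182 + 1000.125 − 355 + 5 = 1281.9432 kcal/day.
TEE = 1281.9432 × 1.25 = 1602.429 kcal/day.
Protein energy = 20% × 1602.429 = 320.4858 kcal.
Protein = 320.4858 ÷ 4 kcal/g = 80.1214 g.

80 g/day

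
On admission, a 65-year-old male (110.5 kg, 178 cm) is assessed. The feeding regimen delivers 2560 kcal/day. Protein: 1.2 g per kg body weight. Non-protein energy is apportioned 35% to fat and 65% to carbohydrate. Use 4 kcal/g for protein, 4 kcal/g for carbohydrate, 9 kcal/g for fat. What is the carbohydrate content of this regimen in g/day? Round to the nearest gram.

Protein = 1.2 × 110.5 = 132.6 g → 132.6 × 4 = 530.4 kcal.
Non-protein calories = 2560 − 530.4 = 2029.6 kcal.
Fat: 35% × 2029.6 = 710.36 kcal; carbohydrate: 1319.24 kcal.
Carbohydrate: 1319.24 kcal ÷ 4 kcal/g = 329.81 g.

330 g/day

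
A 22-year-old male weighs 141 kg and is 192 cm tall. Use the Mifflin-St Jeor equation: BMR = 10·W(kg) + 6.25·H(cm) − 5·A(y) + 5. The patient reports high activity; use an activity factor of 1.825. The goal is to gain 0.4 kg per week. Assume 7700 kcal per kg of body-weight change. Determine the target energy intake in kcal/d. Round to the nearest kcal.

5012 kcal/d

Mifflin-St Jeor (male): BMR = 10(141) + 6.25(192) − 5(22) + 5 = 1410 + 1200 − 110 + 5 = 2505 kcal/day.
TEE = 2505 × 1.825 = 4571.625 kcal/day.
Required daily surplus = 0.4 × 7700 ÷ 7 = 440 kcal/day.
Target intake = 4571.625 + 440 = 5011.625 kcal/day.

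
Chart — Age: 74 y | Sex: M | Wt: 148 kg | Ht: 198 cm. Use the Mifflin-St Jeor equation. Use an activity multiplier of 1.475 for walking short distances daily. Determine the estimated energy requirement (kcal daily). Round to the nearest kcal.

3470 kcal daily

Mifflin-St Jeor (male): BMR = 10(148) + 6.25(198) − 5(74) + 5 = 1480 + 1237.5 − 370 + 5 = 2352.5 kcal/day.
TEE = BMR × activity factor = 2352.5 × 1.475 = 3469.9375 kcal/day.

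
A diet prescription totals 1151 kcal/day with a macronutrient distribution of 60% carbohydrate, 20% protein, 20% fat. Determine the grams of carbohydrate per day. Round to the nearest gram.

173 g/day

Carbohydrate energy = 60% × 1151 = 690.6 kcal.
At 4 kcal/g: 690.6 ÷ 4 = 172.65 g.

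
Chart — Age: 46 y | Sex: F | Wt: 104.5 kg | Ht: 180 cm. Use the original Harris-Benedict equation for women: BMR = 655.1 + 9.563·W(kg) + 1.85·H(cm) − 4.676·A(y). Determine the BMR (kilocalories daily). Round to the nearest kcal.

Harris-Benedict: BMR = 655.1 + 9.563(104.5) + 1.85(180) − 4.676(46) = 1772.3375 kcal/day.

1772 kilocalories daily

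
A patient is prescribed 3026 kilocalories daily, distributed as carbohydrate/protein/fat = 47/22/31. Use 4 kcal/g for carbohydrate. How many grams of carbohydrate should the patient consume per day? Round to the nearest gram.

356 g/day

Carbohydrate energy = 47% × 3026 = 1422.22 kcal.
At 4 kcal/g: 1422.22 ÷ 4 = 355.555 g.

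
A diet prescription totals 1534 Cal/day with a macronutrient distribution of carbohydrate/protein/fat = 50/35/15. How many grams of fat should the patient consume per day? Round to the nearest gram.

Fat energy = 15% × 1534 = 230.1 kcal.
At 9 kcal/g: 230.1 ÷ 9 = 25.5667 g.

26 g/day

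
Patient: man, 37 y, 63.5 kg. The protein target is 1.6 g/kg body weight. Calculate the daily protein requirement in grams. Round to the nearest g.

102 g/day

Protein = 1.6 g/kg × 63.5 kg = 101.6 g/day.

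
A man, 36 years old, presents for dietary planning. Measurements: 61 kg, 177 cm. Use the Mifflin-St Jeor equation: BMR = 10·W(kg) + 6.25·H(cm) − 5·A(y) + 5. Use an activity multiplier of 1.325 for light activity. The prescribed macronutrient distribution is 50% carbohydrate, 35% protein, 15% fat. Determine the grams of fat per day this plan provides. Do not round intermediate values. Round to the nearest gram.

Mifflin-St Jeor (male): BMR = 10(61) + 6.25(177) − 5(36) + 5 = 610 + 1106.25 − 180 + 5 = 1541.25 kcal/day.
TEE = 1541.25 × 1.325 = 2042.1563 kcal/day.
Fat energy = 15% × 2042.1563 = 306.3234 kcal.
Fat = 306.3234 ÷ 9 kcal/g = 34.0359 g.

34 g/day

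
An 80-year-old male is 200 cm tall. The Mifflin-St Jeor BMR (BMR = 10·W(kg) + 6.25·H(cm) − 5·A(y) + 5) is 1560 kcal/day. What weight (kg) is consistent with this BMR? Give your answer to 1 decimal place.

70.5 kg

1560 = 10·W + 6.25(200) − 5(80) + 5
10·W = 1560 − 855 = 705, so W = 70.5 kg.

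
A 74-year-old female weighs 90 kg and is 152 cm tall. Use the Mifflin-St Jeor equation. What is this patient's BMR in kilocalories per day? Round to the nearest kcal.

Mifflin-St Jeor (female): BMR = 10(90) + 6.25(152) − 5(74) − 161 = 900 + 950 − 370 − 161 = 1319 kcal/day.

1319 kilocalories per day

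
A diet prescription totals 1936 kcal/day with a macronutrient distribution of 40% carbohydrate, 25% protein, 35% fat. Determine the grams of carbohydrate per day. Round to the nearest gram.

Carbohydrate energy = 40% × 1936 = 774.4 kcal.
At 4 kcal/g: 774.4 ÷ 4 = 193.6 g.

194 g/day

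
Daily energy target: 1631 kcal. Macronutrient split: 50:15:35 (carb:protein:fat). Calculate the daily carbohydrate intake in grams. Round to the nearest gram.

204 g/day

Carbohydrate energy = 50% × 1631 = 815.5 kcal.
At 4 kcal/g: 815.5 ÷ 4 = 203.875 g.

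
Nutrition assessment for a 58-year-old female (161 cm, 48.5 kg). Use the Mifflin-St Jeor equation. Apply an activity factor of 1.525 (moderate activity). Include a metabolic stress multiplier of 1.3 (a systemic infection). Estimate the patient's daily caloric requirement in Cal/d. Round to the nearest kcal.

Mifflin-St Jeor (female): BMR = 10(48.5) + 6.25(161) − 5(58) − 161 = 485 + 1006.25 − 290 − 161 = 1040.25 kcal/day.
TEE = BMR × activity factor = 1040.25 × 1.525 = 1586.3813 kcal/day.
Apply stress factor: 1586.3813 × 1.3 = 2062.2956 kcal/day.

2062 Cal/d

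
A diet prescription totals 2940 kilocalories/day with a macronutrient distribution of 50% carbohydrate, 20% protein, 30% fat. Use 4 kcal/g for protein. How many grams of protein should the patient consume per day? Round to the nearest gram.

147 g/day

Protein energy = 20% × 2940 = 588 kcal.
At 4 kcal/g: 588 ÷ 4 = 147 g.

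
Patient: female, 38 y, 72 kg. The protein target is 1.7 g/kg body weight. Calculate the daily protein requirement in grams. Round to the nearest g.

122 g/day

Protein = 1.7 g/kg × 72 kg = 122.4 g/day.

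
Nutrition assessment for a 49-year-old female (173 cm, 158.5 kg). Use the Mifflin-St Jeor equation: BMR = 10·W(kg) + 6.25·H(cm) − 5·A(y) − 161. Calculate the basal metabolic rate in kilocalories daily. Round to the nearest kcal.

Mifflin-St Jeor (female): BMR = 10(158.5) + 6.25(173) − 5(49) − 161 = 1585 + 1081.25 − 245 − 161 = 2260.25 kcal/day.

2260 kilocalories daily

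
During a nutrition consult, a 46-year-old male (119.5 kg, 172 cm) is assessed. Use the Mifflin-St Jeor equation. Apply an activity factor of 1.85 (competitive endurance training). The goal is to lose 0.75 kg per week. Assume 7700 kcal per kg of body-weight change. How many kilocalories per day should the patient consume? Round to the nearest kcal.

2958 kilocalories per day

Mifflin-St Jeor (male): BMR = 10(119.5) + 6.25(172) − 5(46) + 5 = 1195 + 1075 − 230 + 5 = 2045 kcal/day.
TEE = 2045 × 1.85 = 3783.25 kcal/day.
Required daily deficit = 0.75 × 7700 ÷ 7 = 825 kcal/day.
Target intake = 3783.25 − 825 = 2958.25 kcal/day.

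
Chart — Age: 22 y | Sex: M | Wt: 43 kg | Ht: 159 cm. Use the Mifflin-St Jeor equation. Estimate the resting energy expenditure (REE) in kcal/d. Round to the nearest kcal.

Mifflin-St Jeor (male): BMR = 10(43) + 6.25(159) − 5(22) + 5 = 430 + 993.75 − 110 + 5 = 1318.75 kcal/day.

1319 kcal/d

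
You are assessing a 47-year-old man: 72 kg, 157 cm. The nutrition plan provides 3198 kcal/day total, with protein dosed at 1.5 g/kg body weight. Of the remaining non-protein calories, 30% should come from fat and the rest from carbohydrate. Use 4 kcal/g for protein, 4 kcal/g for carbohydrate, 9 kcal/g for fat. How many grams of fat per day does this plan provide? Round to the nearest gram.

92 g/day

Protein = 1.5 × 72 = 108 g → 108 × 4 = 432 kcal.
Non-protein calories = 3198 − 432 = 2766 kcal.
Fat: 30% × 2766 = 829.8 kcal; carbohydrate: 1936.2 kcal.
Fat: 829.8 kcal ÷ 9 kcal/g = 92.2 g.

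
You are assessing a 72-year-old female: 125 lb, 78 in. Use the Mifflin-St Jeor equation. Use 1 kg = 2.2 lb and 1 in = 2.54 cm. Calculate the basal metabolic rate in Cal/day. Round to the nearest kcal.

Convert to metric: weight = 125 ÷ 2.2 = 56.8182 kg; height = 78 × 2.54 = 198.12 cm.
Mifflin-St Jeor (female): BMR = 10(56.8182) + 6.25(198.12) − 5(72) − 161 = 568.1818 + 1238.25 − 360 − 161 = 1285.4318 kcal/day.

1285 Cal/day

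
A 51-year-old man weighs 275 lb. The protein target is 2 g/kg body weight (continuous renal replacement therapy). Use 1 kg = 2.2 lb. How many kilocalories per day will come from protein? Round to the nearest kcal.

1000 kcal/day

Weight in kg = 275 ÷ 2.2 = 125 kg.
Protein = 2 g/kg × 125 kg = 250 g/day.
Protein energy = 250 g × 4 kcal/g = 1000 kcal/day.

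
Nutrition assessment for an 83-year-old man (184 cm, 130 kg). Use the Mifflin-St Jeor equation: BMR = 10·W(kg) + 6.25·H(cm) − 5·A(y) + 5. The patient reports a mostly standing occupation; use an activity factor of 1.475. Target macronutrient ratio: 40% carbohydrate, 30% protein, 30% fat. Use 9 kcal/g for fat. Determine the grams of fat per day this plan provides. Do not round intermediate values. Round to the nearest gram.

100 g/day

Mifflin-St Jeor (male): BMR = 10(130) + 6.25(184) − 5(83) + 5 = 1300 + 1150 − 415 + 5 = 2040 kcal/day.
TEE = 2040 × 1.475 = 3009 kcal/day.
Fat energy = 30% × 3009 = 902.7 kcal.
Fat = 902.7 ÷ 9 kcal/g = 100.3 g.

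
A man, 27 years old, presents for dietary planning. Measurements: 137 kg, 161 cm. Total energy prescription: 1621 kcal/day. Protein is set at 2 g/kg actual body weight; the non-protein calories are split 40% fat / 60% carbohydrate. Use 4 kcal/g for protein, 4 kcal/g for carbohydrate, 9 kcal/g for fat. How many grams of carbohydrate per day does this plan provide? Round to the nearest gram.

Protein = 2 × 137 = 274 g → 274 × 4 = 1096 kcal.
Non-protein calories = 1621 − 1096 = 525 kcal.
Fat: 40% × 525 = 210 kcal; carbohydrate: 315 kcal.
Carbohydrate: 315 kcal ÷ 4 kcal/g = 78.75 g.

79 g/day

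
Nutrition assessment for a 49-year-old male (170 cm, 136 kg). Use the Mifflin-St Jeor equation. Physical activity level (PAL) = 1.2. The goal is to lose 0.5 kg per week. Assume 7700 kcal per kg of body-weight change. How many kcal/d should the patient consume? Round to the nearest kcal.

Mifflin-St Jeor (male): BMR = 10(136) + 6.25(170) − 5(49) + 5 = 1360 + 1062.5 − 245 + 5 = 2182.5 kcal/day.
TEE = 2182.5 × 1.2 = 2619 kcal/day.
Required daily deficit = 0.5 × 7700 ÷ 7 = 550 kcal/day.
Target intake = 2619 − 550 = 2069 kcal/day.

2069 kcal/d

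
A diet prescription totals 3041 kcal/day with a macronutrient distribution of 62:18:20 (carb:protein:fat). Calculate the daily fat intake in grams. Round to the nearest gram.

Fat energy = 20% × 3041 = 608.2 kcal.
At 9 kcal/g: 608.2 ÷ 9 = 67.5778 g.

68 g/day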